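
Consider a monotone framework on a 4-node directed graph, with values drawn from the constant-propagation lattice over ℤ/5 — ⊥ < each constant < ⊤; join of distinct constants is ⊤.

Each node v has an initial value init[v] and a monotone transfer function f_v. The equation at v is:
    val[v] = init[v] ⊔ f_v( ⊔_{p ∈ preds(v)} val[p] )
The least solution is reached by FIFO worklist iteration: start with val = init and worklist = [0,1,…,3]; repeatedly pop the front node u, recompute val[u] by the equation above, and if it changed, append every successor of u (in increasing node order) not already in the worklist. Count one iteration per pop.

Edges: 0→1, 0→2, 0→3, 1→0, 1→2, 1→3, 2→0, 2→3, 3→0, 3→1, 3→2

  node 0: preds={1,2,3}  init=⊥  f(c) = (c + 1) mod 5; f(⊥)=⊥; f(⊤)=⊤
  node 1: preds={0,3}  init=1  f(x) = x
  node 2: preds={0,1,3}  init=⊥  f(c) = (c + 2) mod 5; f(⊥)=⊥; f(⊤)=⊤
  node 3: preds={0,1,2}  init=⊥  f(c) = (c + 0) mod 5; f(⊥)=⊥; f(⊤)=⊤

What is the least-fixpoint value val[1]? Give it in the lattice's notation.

Trace (8 dequeues):
  [1] u=0 | in 1 | out 2 | prev ⊥ | push {}
  [2] u=1 | in 2 | out ⊤ | prev 1 | push {0}
  [3] u=2 | in ⊤ | out ⊤ | prev ⊥ | push {}
  [4] u=3 | in ⊤ | out ⊤ | prev ⊥ | push {1,2}
  [5] u=0 | in ⊤ | out ⊤ | prev 2 | push {3}
  [6] u=1 | in ⊤ | out ⊤ | ==
  [7] u=2 | in ⊤ | out ⊤ | ==
  [8] u=3 | in ⊤ | out ⊤ | ==

Converged values:
  [0] ⊤
  [1] ⊤
  [2] ⊤
  [3] ⊤

⊤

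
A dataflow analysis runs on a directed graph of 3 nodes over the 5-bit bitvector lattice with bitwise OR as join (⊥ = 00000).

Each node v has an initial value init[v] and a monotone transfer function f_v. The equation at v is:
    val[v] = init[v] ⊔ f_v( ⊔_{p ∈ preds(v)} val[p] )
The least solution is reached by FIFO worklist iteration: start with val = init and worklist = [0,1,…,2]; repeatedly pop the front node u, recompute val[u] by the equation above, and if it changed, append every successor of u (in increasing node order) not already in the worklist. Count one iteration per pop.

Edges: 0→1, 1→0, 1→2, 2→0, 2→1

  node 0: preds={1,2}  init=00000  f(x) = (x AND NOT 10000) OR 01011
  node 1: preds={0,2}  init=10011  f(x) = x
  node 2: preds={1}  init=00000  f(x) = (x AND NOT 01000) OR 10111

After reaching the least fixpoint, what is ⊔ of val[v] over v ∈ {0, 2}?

11111

Worklist (7 pops):
  #1 pop 0: in=10011 → 01011 (was 00000); enqueue []
  #2 pop 1: in=01011 → 11011 (was 10011); enqueue [0]
  #3 pop 2: in=11011 → 10111 (was 00000); enqueue [1]
  #4 pop 0: in=11111 → 01111 (was 01011); enqueue []
  #5 pop 1: in=11111 → 11111 (was 11011); enqueue [0,2]
  #6 pop 0: in=11111 → 01111 (no change)
  #7 pop 2: in=11111 → 10111 (no change)

Fixpoint:
  val[0] = 01111
  val[1] = 11111
  val[2] = 10111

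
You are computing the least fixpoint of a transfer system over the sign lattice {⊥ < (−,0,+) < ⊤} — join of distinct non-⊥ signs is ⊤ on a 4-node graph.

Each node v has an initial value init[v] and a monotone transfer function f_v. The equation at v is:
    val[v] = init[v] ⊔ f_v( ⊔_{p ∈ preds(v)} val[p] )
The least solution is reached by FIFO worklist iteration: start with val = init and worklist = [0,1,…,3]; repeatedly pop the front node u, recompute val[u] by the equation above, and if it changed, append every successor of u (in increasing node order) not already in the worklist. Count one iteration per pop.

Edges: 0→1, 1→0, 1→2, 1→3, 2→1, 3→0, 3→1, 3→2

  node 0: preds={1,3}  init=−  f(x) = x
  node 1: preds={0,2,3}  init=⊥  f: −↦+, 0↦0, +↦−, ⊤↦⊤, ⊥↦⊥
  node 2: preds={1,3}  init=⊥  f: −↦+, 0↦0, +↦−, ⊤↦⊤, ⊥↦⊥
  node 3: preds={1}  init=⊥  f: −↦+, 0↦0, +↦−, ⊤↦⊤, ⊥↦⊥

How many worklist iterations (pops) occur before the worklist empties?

12

Trace (12 dequeues):
  [1] u=0 | in ⊥ | out − | ==
  [2] u=1 | in − | out + | prev ⊥ | push {0}
  [3] u=2 | in + | out − | prev ⊥ | push {1}
  [4] u=3 | in + | out − | prev ⊥ | push {2}
  [5] u=0 | in ⊤ | out ⊤ | prev − | push {}
  [6] u=1 | in ⊤ | out ⊤ | prev + | push {0,3}
  [7] u=2 | in ⊤ | out ⊤ | prev − | push {1}
  [8] u=0 | in ⊤ | out ⊤ | ==
  [9] u=3 | in ⊤ | out ⊤ | prev − | push {0,2}
  [10] u=1 | in ⊤ | out ⊤ | ==
  [11] u=0 | in ⊤ | out ⊤ | ==
  [12] u=2 | in ⊤ | out ⊤ | ==

Converged values:
  [0] ⊤
  [1] ⊤
  [2] ⊤
  [3] ⊤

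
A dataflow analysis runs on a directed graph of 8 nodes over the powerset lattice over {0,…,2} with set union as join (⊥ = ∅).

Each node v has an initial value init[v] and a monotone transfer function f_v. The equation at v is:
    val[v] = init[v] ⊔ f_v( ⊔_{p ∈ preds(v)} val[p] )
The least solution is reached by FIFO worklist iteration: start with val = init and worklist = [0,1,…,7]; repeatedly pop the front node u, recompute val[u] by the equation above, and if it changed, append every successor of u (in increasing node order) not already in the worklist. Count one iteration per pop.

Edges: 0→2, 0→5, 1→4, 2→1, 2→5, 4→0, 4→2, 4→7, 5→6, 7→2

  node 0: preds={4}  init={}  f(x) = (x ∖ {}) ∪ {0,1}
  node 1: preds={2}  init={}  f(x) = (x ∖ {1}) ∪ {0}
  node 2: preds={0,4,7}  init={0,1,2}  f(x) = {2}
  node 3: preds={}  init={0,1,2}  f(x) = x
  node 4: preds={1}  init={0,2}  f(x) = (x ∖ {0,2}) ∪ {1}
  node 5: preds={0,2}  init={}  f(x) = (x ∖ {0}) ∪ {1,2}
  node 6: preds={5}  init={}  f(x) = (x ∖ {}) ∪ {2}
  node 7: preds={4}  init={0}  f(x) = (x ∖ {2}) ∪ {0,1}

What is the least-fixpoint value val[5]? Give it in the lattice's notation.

{1,2}

Trace (10 dequeues):
  [1] u=0 | in {0,2} | out {0,1,2} | prev {} | push {}
  [2] u=1 | in {0,1,2} | out {0,2} | prev {} | push {}
  [3] u=2 | in {0,1,2} | out {0,1,2} | ==
  [4] u=3 | in {} | out {0,1,2} | ==
  [5] u=4 | in {0,2} | out {0,1,2} | prev {0,2} | push {0,2}
  [6] u=5 | in {0,1,2} | out {1,2} | prev {} | push {}
  [7] u=6 | in {1,2} | out {1,2} | prev {} | push {}
  [8] u=7 | in {0,1,2} | out {0,1} | prev {0} | push {}
  [9] u=0 | in {0,1,2} | out {0,1,2} | ==
  [10] u=2 | in {0,1,2} | out {0,1,2} | ==

Converged values:
  [0] {0,1,2}
  [1] {0,2}
  [2] {0,1,2}
  [3] {0,1,2}
  [4] {0,1,2}
  [5] {1,2}
  [6] {1,2}
  [7] {0,1}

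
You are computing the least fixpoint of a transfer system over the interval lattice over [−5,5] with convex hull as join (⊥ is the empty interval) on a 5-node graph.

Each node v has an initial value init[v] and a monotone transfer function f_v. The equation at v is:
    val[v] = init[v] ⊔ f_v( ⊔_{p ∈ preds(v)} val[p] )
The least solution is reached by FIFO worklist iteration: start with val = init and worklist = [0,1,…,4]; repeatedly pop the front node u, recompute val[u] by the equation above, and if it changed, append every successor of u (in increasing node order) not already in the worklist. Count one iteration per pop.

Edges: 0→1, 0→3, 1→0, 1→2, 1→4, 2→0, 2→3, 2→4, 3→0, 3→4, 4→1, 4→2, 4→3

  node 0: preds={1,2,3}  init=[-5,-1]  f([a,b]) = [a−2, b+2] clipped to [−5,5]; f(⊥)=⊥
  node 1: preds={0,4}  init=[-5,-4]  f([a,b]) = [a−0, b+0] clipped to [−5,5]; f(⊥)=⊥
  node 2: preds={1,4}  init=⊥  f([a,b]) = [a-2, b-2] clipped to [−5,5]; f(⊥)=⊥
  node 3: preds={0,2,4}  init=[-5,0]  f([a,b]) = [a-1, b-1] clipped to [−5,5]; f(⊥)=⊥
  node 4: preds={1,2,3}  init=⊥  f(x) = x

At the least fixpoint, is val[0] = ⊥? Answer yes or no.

Trace (19 dequeues):
  [1] u=0 | in [-5,0] | out [-5,2] | prev [-5,-1] | push {}
  [2] u=1 | in [-5,2] | out [-5,2] | prev [-5,-4] | push {0}
  [3] u=2 | in [-5,2] | out [-5,0] | prev ⊥ | push {}
  [4] u=3 | in [-5,2] | out [-5,1] | prev [-5,0] | push {}
  [5] u=4 | in [-5,2] | out [-5,2] | prev ⊥ | push {1,2,3}
  [6] u=0 | in [-5,2] | out [-5,4] | prev [-5,2] | push {}
  [7] u=1 | in [-5,4] | out [-5,4] | prev [-5,2] | push {0,4}
  [8] u=2 | in [-5,4] | out [-5,2] | prev [-5,0] | push {}
  [9] u=3 | in [-5,4] | out [-5,3] | prev [-5,1] | push {}
  [10] u=0 | in [-5,4] | out [-5,5] | prev [-5,4] | push {1,3}
  [11] u=4 | in [-5,4] | out [-5,4] | prev [-5,2] | push {2}
  [12] u=1 | in [-5,5] | out [-5,5] | prev [-5,4] | push {0,4}
  [13] u=3 | in [-5,5] | out [-5,4] | prev [-5,3] | push {}
  [14] u=2 | in [-5,5] | out [-5,3] | prev [-5,2] | push {3}
  [15] u=0 | in [-5,5] | out [-5,5] | ==
  [16] u=4 | in [-5,5] | out [-5,5] | prev [-5,4] | push {1,2}
  [17] u=3 | in [-5,5] | out [-5,4] | ==
  [18] u=1 | in [-5,5] | out [-5,5] | ==
  [19] u=2 | in [-5,5] | out [-5,3] | ==

Converged values:
  [0] [-5,5]
  [1] [-5,5]
  [2] [-5,3]
  [3] [-5,4]
  [4] [-5,5]

no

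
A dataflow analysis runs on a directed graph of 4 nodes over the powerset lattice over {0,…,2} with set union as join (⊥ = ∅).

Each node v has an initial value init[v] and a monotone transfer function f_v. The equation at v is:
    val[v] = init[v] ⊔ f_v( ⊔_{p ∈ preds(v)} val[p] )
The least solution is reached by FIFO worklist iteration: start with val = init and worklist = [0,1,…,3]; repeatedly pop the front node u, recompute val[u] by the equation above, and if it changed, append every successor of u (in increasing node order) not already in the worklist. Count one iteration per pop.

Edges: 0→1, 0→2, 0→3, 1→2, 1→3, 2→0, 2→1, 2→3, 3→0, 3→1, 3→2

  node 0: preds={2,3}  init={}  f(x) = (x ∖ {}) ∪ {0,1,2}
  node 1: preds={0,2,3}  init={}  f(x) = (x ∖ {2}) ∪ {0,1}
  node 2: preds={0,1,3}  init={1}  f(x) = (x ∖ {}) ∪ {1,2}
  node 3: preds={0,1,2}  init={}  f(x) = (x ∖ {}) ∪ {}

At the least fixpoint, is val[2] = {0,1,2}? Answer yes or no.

yes

Worklist (7 pops):
  #1 pop 0: in={1} → {0,1,2} (was {}); enqueue []
  #2 pop 1: in={0,1,2} → {0,1} (was {}); enqueue []
  #3 pop 2: in={0,1,2} → {0,1,2} (was {1}); enqueue [0,1]
  #4 pop 3: in={0,1,2} → {0,1,2} (was {}); enqueue [2]
  #5 pop 0: in={0,1,2} → {0,1,2} (no change)
  #6 pop 1: in={0,1,2} → {0,1} (no change)
  #7 pop 2: in={0,1,2} → {0,1,2} (no change)

Fixpoint:
  val[0] = {0,1,2}
  val[1] = {0,1}
  val[2] = {0,1,2}
  val[3] = {0,1,2}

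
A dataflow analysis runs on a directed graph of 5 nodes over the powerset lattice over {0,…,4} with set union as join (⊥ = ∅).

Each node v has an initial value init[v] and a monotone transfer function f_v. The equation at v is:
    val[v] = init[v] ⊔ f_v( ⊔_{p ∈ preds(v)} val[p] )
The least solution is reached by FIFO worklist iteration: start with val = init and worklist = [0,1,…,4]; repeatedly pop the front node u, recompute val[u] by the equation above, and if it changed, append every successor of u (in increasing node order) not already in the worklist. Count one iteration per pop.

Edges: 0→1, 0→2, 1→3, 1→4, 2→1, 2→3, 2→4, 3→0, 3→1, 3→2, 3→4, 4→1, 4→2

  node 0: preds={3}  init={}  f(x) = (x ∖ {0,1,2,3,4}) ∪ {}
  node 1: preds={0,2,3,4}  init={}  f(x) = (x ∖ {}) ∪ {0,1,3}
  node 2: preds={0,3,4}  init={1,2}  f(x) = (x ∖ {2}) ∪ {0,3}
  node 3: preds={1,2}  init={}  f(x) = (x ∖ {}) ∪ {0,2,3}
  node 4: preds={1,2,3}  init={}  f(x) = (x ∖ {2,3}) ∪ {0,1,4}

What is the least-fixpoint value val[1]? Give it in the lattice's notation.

Iteration log — 13 steps:
  step 1. node 0  ⊔preds={}  new={}  stable
  step 2. node 1  ⊔preds={1,2}  new={0,1,2,3}  old={}  +wl: 
  step 3. node 2  ⊔preds={}  new={0,1,2,3}  old={1,2}  +wl: 1
  step 4. node 3  ⊔preds={0,1,2,3}  new={0,1,2,3}  old={}  +wl: 0,2
  step 5. node 4  ⊔preds={0,1,2,3}  new={0,1,4}  old={}  +wl: 
  step 6. node 1  ⊔preds={0,1,2,3,4}  new={0,1,2,3,4}  old={0,1,2,3}  +wl: 3,4
  step 7. node 0  ⊔preds={0,1,2,3}  new={}  stable
  step 8. node 2  ⊔preds={0,1,2,3,4}  new={0,1,2,3,4}  old={0,1,2,3}  +wl: 1
  step 9. node 3  ⊔preds={0,1,2,3,4}  new={0,1,2,3,4}  old={0,1,2,3}  +wl: 0,2
  step 10. node 4  ⊔preds={0,1,2,3,4}  new={0,1,4}  stable
  step 11. node 1  ⊔preds={0,1,2,3,4}  new={0,1,2,3,4}  stable
  step 12. node 0  ⊔preds={0,1,2,3,4}  new={}  stable
  step 13. node 2  ⊔preds={0,1,2,3,4}  new={0,1,2,3,4}  stable

Least fixpoint reached:
  node 0: {}
  node 1: {0,1,2,3,4}
  node 2: {0,1,2,3,4}
  node 3: {0,1,2,3,4}
  node 4: {0,1,4}

{0,1,2,3,4}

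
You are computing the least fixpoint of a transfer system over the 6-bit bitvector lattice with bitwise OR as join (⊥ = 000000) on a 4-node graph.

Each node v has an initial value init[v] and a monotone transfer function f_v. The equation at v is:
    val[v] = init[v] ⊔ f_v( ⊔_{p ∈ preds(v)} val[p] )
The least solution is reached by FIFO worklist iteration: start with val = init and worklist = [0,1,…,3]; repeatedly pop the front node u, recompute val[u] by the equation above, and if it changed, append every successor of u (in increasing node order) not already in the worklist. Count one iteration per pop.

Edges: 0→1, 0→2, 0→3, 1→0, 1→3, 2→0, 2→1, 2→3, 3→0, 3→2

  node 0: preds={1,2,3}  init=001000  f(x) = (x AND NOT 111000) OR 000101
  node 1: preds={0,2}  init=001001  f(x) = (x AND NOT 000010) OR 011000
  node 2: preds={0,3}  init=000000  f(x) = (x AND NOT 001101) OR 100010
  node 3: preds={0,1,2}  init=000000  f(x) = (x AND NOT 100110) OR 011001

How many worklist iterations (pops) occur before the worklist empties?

Iteration log — 10 steps:
  step 1. node 0  ⊔preds=001001  new=001101  old=001000  +wl: 
  step 2. node 1  ⊔preds=001101  new=011101  old=001001  +wl: 0
  step 3. node 2  ⊔preds=001101  new=100010  old=000000  +wl: 1
  step 4. node 3  ⊔preds=111111  new=011001  old=000000  +wl: 2
  step 5. node 0  ⊔preds=111111  new=001111  old=001101  +wl: 3
  step 6. node 1  ⊔preds=101111  new=111101  old=011101  +wl: 0
  step 7. node 2  ⊔preds=011111  new=110010  old=100010  +wl: 1
  step 8. node 3  ⊔preds=111111  new=011001  stable
  step 9. node 0  ⊔preds=111111  new=001111  stable
  step 10. node 1  ⊔preds=111111  new=111101  stable

Least fixpoint reached:
  node 0: 001111
  node 1: 111101
  node 2: 110010
  node 3: 011001

10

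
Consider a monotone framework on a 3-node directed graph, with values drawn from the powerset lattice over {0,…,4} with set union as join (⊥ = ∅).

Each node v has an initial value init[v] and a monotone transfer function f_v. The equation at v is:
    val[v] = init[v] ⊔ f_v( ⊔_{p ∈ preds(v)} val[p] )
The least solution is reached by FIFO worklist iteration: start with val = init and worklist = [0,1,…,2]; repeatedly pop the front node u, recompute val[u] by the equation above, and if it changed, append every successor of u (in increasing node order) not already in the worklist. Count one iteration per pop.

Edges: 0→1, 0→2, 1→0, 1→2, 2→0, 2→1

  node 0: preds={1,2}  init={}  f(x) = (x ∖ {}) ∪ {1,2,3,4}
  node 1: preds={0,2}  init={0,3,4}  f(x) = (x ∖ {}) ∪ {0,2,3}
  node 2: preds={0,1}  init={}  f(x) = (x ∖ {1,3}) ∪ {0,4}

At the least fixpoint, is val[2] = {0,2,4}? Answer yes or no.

yes

Trace (5 dequeues):
  [1] u=0 | in {0,3,4} | out {0,1,2,3,4} | prev {} | push {}
  [2] u=1 | in {0,1,2,3,4} | out {0,1,2,3,4} | prev {0,3,4} | push {0}
  [3] u=2 | in {0,1,2,3,4} | out {0,2,4} | prev {} | push {1}
  [4] u=0 | in {0,1,2,3,4} | out {0,1,2,3,4} | ==
  [5] u=1 | in {0,1,2,3,4} | out {0,1,2,3,4} | ==

Converged values:
  [0] {0,1,2,3,4}
  [1] {0,1,2,3,4}
  [2] {0,2,4}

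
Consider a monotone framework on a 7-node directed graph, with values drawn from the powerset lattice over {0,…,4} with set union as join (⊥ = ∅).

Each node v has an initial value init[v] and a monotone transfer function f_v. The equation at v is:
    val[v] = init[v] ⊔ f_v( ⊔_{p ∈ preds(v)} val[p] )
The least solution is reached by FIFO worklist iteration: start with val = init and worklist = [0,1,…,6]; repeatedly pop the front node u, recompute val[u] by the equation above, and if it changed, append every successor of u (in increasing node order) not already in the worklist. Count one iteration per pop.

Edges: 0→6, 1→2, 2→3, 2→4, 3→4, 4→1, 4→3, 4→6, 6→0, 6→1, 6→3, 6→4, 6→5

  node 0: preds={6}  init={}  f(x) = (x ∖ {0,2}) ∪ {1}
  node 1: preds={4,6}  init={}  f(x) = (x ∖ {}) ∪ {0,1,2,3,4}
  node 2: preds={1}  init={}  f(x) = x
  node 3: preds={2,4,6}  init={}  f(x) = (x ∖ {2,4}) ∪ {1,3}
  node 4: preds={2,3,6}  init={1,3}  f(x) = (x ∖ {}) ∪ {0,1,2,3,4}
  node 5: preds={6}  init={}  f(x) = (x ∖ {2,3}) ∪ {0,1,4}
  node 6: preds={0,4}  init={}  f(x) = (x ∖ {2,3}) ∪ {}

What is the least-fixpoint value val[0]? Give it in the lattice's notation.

Iteration log — 13 steps:
  step 1. node 0  ⊔preds={}  new={1}  old={}  +wl: 
  step 2. node 1  ⊔preds={1,3}  new={0,1,2,3,4}  old={}  +wl: 
  step 3. node 2  ⊔preds={0,1,2,3,4}  new={0,1,2,3,4}  old={}  +wl: 
  step 4. node 3  ⊔preds={0,1,2,3,4}  new={0,1,3}  old={}  +wl: 
  step 5. node 4  ⊔preds={0,1,2,3,4}  new={0,1,2,3,4}  old={1,3}  +wl: 1,3
  step 6. node 5  ⊔preds={}  new={0,1,4}  old={}  +wl: 
  step 7. node 6  ⊔preds={0,1,2,3,4}  new={0,1,4}  old={}  +wl: 0,4,5
  step 8. node 1  ⊔preds={0,1,2,3,4}  new={0,1,2,3,4}  stable
  step 9. node 3  ⊔preds={0,1,2,3,4}  new={0,1,3}  stable
  step 10. node 0  ⊔preds={0,1,4}  new={1,4}  old={1}  +wl: 6
  step 11. node 4  ⊔preds={0,1,2,3,4}  new={0,1,2,3,4}  stable
  step 12. node 5  ⊔preds={0,1,4}  new={0,1,4}  stable
  step 13. node 6  ⊔preds={0,1,2,3,4}  new={0,1,4}  stable

Least fixpoint reached:
  node 0: {1,4}
  node 1: {0,1,2,3,4}
  node 2: {0,1,2,3,4}
  node 3: {0,1,3}
  node 4: {0,1,2,3,4}
  node 5: {0,1,4}
  node 6: {0,1,4}

{1,4}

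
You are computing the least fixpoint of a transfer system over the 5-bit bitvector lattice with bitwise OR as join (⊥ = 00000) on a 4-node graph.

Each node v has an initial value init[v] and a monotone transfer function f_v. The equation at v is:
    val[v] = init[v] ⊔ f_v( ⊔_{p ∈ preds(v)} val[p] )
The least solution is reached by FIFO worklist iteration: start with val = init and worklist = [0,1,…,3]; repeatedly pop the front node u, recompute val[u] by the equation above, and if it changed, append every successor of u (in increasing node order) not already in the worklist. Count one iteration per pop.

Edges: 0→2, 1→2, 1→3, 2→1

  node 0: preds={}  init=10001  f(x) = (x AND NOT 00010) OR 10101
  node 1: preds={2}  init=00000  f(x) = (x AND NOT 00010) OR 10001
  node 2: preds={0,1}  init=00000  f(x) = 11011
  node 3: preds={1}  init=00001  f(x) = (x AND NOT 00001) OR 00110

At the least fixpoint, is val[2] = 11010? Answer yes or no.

no

Trace (7 dequeues):
  [1] u=0 | in 00000 | out 10101 | prev 10001 | push {}
  [2] u=1 | in 00000 | out 10001 | prev 00000 | push {}
  [3] u=2 | in 10101 | out 11011 | prev 00000 | push {1}
  [4] u=3 | in 10001 | out 10111 | prev 00001 | push {}
  [5] u=1 | in 11011 | out 11001 | prev 10001 | push {2,3}
  [6] u=2 | in 11101 | out 11011 | ==
  [7] u=3 | in 11001 | out 11111 | prev 10111 | push {}

Converged values:
  [0] 10101
  [1] 11001
  [2] 11011
  [3] 11111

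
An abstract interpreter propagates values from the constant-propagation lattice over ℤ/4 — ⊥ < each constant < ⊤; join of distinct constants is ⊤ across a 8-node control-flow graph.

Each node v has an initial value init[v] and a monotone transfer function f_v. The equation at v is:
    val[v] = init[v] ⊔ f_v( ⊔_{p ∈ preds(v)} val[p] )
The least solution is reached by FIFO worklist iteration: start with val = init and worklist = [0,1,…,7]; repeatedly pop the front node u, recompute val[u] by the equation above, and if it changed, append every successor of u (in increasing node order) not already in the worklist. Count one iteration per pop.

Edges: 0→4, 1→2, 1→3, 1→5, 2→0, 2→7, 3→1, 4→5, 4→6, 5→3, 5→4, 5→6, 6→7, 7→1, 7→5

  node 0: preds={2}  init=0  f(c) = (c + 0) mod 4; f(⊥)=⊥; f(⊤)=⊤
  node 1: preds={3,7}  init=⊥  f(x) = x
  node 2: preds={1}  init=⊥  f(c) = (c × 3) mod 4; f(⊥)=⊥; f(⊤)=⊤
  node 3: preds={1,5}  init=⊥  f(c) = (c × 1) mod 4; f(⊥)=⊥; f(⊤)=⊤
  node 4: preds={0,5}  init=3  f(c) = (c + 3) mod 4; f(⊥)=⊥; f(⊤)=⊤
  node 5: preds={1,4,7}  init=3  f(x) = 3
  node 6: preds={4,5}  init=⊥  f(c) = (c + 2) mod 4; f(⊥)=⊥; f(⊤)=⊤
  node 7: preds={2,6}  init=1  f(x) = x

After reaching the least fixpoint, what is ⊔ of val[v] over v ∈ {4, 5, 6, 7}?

⊤

Iteration log — 16 steps:
  step 1. node 0  ⊔preds=⊥  new=0  stable
  step 2. node 1  ⊔preds=1  new=1  old=⊥  +wl: 
  step 3. node 2  ⊔preds=1  new=3  old=⊥  +wl: 0
  step 4. node 3  ⊔preds=⊤  new=⊤  old=⊥  +wl: 1
  step 5. node 4  ⊔preds=⊤  new=⊤  old=3  +wl: 
  step 6. node 5  ⊔preds=⊤  new=3  stable
  step 7. node 6  ⊔preds=⊤  new=⊤  old=⊥  +wl: 
  step 8. node 7  ⊔preds=⊤  new=⊤  old=1  +wl: 5
  step 9. node 0  ⊔preds=3  new=⊤  old=0  +wl: 4
  step 10. node 1  ⊔preds=⊤  new=⊤  old=1  +wl: 2,3
  step 11. node 5  ⊔preds=⊤  new=3  stable
  step 12. node 4  ⊔preds=⊤  new=⊤  stable
  step 13. node 2  ⊔preds=⊤  new=⊤  old=3  +wl: 0,7
  step 14. node 3  ⊔preds=⊤  new=⊤  stable
  step 15. node 0  ⊔preds=⊤  new=⊤  stable
  step 16. node 7  ⊔preds=⊤  new=⊤  stable

Least fixpoint reached:
  node 0: ⊤
  node 1: ⊤
  node 2: ⊤
  node 3: ⊤
  node 4: ⊤
  node 5: 3
  node 6: ⊤
  node 7: ⊤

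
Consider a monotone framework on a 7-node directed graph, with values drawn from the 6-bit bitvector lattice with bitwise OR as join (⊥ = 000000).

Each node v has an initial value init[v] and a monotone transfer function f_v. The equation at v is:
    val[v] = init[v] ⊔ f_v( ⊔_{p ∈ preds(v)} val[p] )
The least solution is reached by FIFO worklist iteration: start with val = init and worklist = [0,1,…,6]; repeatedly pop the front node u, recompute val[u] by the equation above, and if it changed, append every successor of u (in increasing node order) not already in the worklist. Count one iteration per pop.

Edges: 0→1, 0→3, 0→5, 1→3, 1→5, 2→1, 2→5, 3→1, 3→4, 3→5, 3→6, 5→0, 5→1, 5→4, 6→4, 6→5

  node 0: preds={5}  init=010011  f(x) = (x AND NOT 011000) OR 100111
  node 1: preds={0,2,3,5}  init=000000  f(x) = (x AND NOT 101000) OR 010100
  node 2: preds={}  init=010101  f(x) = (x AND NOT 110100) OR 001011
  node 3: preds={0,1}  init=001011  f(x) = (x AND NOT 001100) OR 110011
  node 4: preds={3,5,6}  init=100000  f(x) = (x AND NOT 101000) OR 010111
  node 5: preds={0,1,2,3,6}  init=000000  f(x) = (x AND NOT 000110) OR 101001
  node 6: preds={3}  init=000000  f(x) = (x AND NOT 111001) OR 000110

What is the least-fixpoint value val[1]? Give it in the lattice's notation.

010111

Trace (11 dequeues):
  [1] u=0 | in 000000 | out 110111 | prev 010011 | push {}
  [2] u=1 | in 111111 | out 010111 | prev 000000 | push {}
  [3] u=2 | in 000000 | out 011111 | prev 010101 | push {1}
  [4] u=3 | in 110111 | out 111011 | prev 001011 | push {}
  [5] u=4 | in 111011 | out 110111 | prev 100000 | push {}
  [6] u=5 | in 111111 | out 111001 | prev 000000 | push {0,4}
  [7] u=6 | in 111011 | out 000110 | prev 000000 | push {5}
  [8] u=1 | in 111111 | out 010111 | ==
  [9] u=0 | in 111001 | out 110111 | ==
  [10] u=4 | in 111111 | out 110111 | ==
  [11] u=5 | in 111111 | out 111001 | ==

Converged values:
  [0] 110111
  [1] 010111
  [2] 011111
  [3] 111011
  [4] 110111
  [5] 111001
  [6] 000110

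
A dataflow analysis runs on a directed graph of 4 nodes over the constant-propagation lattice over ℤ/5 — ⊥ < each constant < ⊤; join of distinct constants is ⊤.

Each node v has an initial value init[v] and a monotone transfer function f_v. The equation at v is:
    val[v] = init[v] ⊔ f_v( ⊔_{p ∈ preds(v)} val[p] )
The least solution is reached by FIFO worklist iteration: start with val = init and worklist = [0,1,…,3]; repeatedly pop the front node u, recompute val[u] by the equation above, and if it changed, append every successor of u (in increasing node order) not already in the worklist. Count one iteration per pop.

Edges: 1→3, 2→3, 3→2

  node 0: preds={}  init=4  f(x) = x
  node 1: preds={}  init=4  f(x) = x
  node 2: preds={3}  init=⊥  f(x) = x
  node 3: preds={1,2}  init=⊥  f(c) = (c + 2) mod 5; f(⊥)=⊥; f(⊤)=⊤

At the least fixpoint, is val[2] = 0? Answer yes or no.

no

Trace (8 dequeues):
  [1] u=0 | in ⊥ | out 4 | ==
  [2] u=1 | in ⊥ | out 4 | ==
  [3] u=2 | in ⊥ | out ⊥ | ==
  [4] u=3 | in 4 | out 1 | prev ⊥ | push {2}
  [5] u=2 | in 1 | out 1 | prev ⊥ | push {3}
  [6] u=3 | in ⊤ | out ⊤ | prev 1 | push {2}
  [7] u=2 | in ⊤ | out ⊤ | prev 1 | push {3}
  [8] u=3 | in ⊤ | out ⊤ | ==

Converged values:
  [0] 4
  [1] 4
  [2] ⊤
  [3] ⊤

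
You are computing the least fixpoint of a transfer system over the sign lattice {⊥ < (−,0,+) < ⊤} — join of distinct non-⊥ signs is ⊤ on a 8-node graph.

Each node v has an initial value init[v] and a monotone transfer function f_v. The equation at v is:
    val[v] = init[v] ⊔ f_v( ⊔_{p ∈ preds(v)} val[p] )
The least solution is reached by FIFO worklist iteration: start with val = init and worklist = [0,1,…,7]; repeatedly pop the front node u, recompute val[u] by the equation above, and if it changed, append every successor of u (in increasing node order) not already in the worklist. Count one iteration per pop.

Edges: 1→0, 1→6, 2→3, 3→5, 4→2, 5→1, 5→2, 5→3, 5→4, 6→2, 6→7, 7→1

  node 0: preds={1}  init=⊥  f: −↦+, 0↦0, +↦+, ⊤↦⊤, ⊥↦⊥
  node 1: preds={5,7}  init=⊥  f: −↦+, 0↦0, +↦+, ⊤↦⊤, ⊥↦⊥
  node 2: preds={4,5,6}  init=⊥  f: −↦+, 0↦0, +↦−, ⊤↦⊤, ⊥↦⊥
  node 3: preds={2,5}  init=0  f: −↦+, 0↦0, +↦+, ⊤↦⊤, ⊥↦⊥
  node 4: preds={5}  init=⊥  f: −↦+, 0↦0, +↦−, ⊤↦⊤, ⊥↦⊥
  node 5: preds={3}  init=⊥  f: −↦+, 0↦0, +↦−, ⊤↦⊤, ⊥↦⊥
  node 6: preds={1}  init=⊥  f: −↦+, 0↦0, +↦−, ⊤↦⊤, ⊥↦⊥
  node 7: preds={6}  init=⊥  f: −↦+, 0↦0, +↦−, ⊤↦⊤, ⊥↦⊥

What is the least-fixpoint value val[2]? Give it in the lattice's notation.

Trace (17 dequeues):
  [1] u=0 | in ⊥ | out ⊥ | ==
  [2] u=1 | in ⊥ | out ⊥ | ==
  [3] u=2 | in ⊥ | out ⊥ | ==
  [4] u=3 | in ⊥ | out 0 | ==
  [5] u=4 | in ⊥ | out ⊥ | ==
  [6] u=5 | in 0 | out 0 | prev ⊥ | push {1,2,3,4}
  [7] u=6 | in ⊥ | out ⊥ | ==
  [8] u=7 | in ⊥ | out ⊥ | ==
  [9] u=1 | in 0 | out 0 | prev ⊥ | push {0,6}
  [10] u=2 | in 0 | out 0 | prev ⊥ | push {}
  [11] u=3 | in 0 | out 0 | ==
  [12] u=4 | in 0 | out 0 | prev ⊥ | push {2}
  [13] u=0 | in 0 | out 0 | prev ⊥ | push {}
  [14] u=6 | in 0 | out 0 | prev ⊥ | push {7}
  [15] u=2 | in 0 | out 0 | ==
  [16] u=7 | in 0 | out 0 | prev ⊥ | push {1}
  [17] u=1 | in 0 | out 0 | ==

Converged values:
  [0] 0
  [1] 0
  [2] 0
  [3] 0
  [4] 0
  [5] 0
  [6] 0
  [7] 0

0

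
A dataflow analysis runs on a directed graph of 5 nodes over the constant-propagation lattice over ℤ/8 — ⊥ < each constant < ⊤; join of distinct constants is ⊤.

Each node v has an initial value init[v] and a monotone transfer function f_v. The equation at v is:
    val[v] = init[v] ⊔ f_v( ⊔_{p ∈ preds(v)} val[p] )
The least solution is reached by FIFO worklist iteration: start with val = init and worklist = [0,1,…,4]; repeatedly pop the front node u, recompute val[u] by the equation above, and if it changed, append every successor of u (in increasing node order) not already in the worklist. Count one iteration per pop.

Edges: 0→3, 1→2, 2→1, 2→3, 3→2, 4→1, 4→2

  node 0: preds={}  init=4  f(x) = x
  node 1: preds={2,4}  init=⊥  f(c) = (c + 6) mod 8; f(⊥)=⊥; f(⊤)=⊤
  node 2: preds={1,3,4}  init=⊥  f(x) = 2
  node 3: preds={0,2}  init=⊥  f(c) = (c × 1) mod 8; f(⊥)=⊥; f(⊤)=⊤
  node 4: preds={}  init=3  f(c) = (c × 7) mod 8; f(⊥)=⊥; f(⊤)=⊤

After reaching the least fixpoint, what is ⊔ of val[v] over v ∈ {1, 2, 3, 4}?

Worklist (7 pops):
  #1 pop 0: in=⊥ → 4 (no change)
  #2 pop 1: in=3 → 1 (was ⊥); enqueue []
  #3 pop 2: in=⊤ → 2 (was ⊥); enqueue [1]
  #4 pop 3: in=⊤ → ⊤ (was ⊥); enqueue [2]
  #5 pop 4: in=⊥ → 3 (no change)
  #6 pop 1: in=⊤ → ⊤ (was 1); enqueue []
  #7 pop 2: in=⊤ → 2 (no change)

Fixpoint:
  val[0] = 4
  val[1] = ⊤
  val[2] = 2
  val[3] = ⊤
  val[4] = 3

⊤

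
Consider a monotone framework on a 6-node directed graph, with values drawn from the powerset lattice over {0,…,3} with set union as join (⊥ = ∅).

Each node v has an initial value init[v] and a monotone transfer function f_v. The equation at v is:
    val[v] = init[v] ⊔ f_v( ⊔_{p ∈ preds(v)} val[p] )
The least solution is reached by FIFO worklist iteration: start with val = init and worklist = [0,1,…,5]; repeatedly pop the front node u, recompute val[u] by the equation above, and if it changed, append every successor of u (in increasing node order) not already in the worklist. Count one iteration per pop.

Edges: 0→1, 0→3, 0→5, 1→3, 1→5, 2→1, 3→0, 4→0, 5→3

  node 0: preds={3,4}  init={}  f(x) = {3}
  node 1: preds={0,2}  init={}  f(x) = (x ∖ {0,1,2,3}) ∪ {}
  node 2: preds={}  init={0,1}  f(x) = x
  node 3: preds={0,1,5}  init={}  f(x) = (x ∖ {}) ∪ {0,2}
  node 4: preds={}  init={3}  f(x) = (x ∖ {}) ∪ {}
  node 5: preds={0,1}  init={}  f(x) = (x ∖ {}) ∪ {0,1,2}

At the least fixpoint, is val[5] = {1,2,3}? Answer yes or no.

no

Worklist (9 pops):
  #1 pop 0: in={3} → {3} (was {}); enqueue []
  #2 pop 1: in={0,1,3} → {} (no change)
  #3 pop 2: in={} → {0,1} (no change)
  #4 pop 3: in={3} → {0,2,3} (was {}); enqueue [0]
  #5 pop 4: in={} → {3} (no change)
  #6 pop 5: in={3} → {0,1,2,3} (was {}); enqueue [3]
  #7 pop 0: in={0,2,3} → {3} (no change)
  #8 pop 3: in={0,1,2,3} → {0,1,2,3} (was {0,2,3}); enqueue [0]
  #9 pop 0: in={0,1,2,3} → {3} (no change)

Fixpoint:
  val[0] = {3}
  val[1] = {}
  val[2] = {0,1}
  val[3] = {0,1,2,3}
  val[4] = {3}
  val[5] = {0,1,2,3}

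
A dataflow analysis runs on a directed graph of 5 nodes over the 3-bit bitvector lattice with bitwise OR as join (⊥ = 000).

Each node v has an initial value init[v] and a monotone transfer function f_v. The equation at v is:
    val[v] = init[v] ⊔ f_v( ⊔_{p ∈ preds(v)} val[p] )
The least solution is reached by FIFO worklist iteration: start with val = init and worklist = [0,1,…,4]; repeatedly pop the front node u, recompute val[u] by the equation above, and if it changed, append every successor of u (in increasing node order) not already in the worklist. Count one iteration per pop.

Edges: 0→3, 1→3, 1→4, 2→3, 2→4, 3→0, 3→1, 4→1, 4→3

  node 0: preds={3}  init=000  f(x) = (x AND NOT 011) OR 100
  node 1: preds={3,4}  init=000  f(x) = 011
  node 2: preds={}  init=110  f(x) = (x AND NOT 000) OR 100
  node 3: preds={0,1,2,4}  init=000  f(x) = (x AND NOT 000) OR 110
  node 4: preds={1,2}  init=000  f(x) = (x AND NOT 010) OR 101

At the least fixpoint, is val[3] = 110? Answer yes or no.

no

Trace (8 dequeues):
  [1] u=0 | in 000 | out 100 | prev 000 | push {}
  [2] u=1 | in 000 | out 011 | prev 000 | push {}
  [3] u=2 | in 000 | out 110 | ==
  [4] u=3 | in 111 | out 111 | prev 000 | push {0,1}
  [5] u=4 | in 111 | out 101 | prev 000 | push {3}
  [6] u=0 | in 111 | out 100 | ==
  [7] u=1 | in 111 | out 011 | ==
  [8] u=3 | in 111 | out 111 | ==

Converged values:
  [0] 100
  [1] 011
  [2] 110
  [3] 111
  [4] 101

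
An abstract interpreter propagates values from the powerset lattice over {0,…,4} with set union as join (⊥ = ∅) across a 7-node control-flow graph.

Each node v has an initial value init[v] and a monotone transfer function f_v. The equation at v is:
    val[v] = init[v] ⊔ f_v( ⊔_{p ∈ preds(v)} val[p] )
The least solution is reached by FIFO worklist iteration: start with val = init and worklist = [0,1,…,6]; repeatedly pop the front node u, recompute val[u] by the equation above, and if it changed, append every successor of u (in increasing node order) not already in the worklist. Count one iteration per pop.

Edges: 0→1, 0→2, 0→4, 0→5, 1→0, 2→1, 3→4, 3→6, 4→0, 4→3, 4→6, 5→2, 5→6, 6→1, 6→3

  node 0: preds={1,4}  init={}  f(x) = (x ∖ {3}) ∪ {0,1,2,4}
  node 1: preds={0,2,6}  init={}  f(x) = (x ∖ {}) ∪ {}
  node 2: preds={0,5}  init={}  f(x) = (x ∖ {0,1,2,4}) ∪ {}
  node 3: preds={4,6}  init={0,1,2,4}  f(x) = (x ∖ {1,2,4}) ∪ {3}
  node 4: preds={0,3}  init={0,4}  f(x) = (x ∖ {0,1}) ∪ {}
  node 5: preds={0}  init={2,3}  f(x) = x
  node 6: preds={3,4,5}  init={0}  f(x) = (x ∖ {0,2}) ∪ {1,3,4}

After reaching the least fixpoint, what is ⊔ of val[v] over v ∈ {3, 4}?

Worklist (12 pops):
  #1 pop 0: in={0,4} → {0,1,2,4} (was {}); enqueue []
  #2 pop 1: in={0,1,2,4} → {0,1,2,4} (was {}); enqueue [0]
  #3 pop 2: in={0,1,2,3,4} → {3} (was {}); enqueue [1]
  #4 pop 3: in={0,4} → {0,1,2,3,4} (was {0,1,2,4}); enqueue []
  #5 pop 4: in={0,1,2,3,4} → {0,2,3,4} (was {0,4}); enqueue [3]
  #6 pop 5: in={0,1,2,4} → {0,1,2,3,4} (was {2,3}); enqueue [2]
  #7 pop 6: in={0,1,2,3,4} → {0,1,3,4} (was {0}); enqueue []
  #8 pop 0: in={0,1,2,3,4} → {0,1,2,4} (no change)
  #9 pop 1: in={0,1,2,3,4} → {0,1,2,3,4} (was {0,1,2,4}); enqueue [0]
  #10 pop 3: in={0,1,2,3,4} → {0,1,2,3,4} (no change)
  #11 pop 2: in={0,1,2,3,4} → {3} (no change)
  #12 pop 0: in={0,1,2,3,4} → {0,1,2,4} (no change)

Fixpoint:
  val[0] = {0,1,2,4}
  val[1] = {0,1,2,3,4}
  val[2] = {3}
  val[3] = {0,1,2,3,4}
  val[4] = {0,2,3,4}
  val[5] = {0,1,2,3,4}
  val[6] = {0,1,3,4}

{0,1,2,3,4}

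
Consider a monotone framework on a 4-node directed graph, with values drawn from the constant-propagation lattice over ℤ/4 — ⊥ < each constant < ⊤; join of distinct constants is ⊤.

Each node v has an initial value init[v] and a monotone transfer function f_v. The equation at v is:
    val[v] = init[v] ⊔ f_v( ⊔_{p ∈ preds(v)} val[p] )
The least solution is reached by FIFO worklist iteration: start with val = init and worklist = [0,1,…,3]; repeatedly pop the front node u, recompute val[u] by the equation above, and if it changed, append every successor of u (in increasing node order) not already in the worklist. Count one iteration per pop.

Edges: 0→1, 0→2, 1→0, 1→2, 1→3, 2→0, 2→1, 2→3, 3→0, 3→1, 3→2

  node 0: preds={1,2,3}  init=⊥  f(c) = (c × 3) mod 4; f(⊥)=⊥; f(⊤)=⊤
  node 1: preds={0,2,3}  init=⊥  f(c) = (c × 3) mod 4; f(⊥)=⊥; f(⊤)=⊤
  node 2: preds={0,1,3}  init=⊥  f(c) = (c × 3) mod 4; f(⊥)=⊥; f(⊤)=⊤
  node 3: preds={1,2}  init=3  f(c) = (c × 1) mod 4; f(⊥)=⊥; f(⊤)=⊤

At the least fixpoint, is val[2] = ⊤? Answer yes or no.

yes

Trace (7 dequeues):
  [1] u=0 | in 3 | out 1 | prev ⊥ | push {}
  [2] u=1 | in ⊤ | out ⊤ | prev ⊥ | push {0}
  [3] u=2 | in ⊤ | out ⊤ | prev ⊥ | push {1}
  [4] u=3 | in ⊤ | out ⊤ | prev 3 | push {2}
  [5] u=0 | in ⊤ | out ⊤ | prev 1 | push {}
  [6] u=1 | in ⊤ | out ⊤ | ==
  [7] u=2 | in ⊤ | out ⊤ | ==

Converged values:
  [0] ⊤
  [1] ⊤
  [2] ⊤
  [3] ⊤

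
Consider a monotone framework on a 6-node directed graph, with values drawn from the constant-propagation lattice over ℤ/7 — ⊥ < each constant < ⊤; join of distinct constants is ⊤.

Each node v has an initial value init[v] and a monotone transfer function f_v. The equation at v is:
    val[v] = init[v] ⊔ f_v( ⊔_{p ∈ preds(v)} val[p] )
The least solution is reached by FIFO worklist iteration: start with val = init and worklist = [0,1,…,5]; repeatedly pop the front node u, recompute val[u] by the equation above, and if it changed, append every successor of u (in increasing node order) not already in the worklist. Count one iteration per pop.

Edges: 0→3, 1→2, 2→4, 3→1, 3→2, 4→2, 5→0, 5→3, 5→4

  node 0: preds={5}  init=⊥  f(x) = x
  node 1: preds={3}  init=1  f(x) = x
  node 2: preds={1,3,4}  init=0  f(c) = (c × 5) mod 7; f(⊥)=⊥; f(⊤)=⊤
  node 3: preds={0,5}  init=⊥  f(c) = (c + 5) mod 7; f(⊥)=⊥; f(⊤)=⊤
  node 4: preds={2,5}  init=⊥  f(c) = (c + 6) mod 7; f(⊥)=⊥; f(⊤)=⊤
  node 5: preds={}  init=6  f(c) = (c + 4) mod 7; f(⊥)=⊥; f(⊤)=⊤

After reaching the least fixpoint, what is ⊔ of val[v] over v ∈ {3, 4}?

Iteration log — 8 steps:
  step 1. node 0  ⊔preds=6  new=6  old=⊥  +wl: 
  step 2. node 1  ⊔preds=⊥  new=1  stable
  step 3. node 2  ⊔preds=1  new=⊤  old=0  +wl: 
  step 4. node 3  ⊔preds=6  new=4  old=⊥  +wl: 1,2
  step 5. node 4  ⊔preds=⊤  new=⊤  old=⊥  +wl: 
  step 6. node 5  ⊔preds=⊥  new=6  stable
  step 7. node 1  ⊔preds=4  new=⊤  old=1  +wl: 
  step 8. node 2  ⊔preds=⊤  new=⊤  stable

Least fixpoint reached:
  node 0: 6
  node 1: ⊤
  node 2: ⊤
  node 3: 4
  node 4: ⊤
  node 5: 6

⊤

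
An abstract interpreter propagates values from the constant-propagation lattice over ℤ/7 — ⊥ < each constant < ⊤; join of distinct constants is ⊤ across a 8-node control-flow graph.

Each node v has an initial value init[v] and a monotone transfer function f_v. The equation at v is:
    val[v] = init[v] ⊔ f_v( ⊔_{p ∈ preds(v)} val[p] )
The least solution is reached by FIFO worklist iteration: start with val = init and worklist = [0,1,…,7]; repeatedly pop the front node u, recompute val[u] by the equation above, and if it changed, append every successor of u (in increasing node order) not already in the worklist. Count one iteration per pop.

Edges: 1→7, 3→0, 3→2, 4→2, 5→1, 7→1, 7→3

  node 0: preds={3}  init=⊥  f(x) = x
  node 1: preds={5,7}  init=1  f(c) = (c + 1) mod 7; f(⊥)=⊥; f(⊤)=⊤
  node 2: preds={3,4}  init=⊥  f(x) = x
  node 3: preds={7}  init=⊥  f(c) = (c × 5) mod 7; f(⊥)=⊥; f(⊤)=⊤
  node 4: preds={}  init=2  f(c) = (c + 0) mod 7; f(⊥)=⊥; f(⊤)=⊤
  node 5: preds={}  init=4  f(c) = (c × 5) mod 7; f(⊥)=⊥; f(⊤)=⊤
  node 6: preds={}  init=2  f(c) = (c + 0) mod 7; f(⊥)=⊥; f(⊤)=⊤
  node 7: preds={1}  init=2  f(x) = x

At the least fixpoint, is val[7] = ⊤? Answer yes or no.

yes

Worklist (14 pops):
  #1 pop 0: in=⊥ → ⊥ (no change)
  #2 pop 1: in=⊤ → ⊤ (was 1); enqueue []
  #3 pop 2: in=2 → 2 (was ⊥); enqueue []
  #4 pop 3: in=2 → 3 (was ⊥); enqueue [0,2]
  #5 pop 4: in=⊥ → 2 (no change)
  #6 pop 5: in=⊥ → 4 (no change)
  #7 pop 6: in=⊥ → 2 (no change)
  #8 pop 7: in=⊤ → ⊤ (was 2); enqueue [1,3]
  #9 pop 0: in=3 → 3 (was ⊥); enqueue []
  #10 pop 2: in=⊤ → ⊤ (was 2); enqueue []
  #11 pop 1: in=⊤ → ⊤ (no change)
  #12 pop 3: in=⊤ → ⊤ (was 3); enqueue [0,2]
  #13 pop 0: in=⊤ → ⊤ (was 3); enqueue []
  #14 pop 2: in=⊤ → ⊤ (no change)

Fixpoint:
  val[0] = ⊤
  val[1] = ⊤
  val[2] = ⊤
  val[3] = ⊤
  val[4] = 2
  val[5] = 4
  val[6] = 2
  val[7] = ⊤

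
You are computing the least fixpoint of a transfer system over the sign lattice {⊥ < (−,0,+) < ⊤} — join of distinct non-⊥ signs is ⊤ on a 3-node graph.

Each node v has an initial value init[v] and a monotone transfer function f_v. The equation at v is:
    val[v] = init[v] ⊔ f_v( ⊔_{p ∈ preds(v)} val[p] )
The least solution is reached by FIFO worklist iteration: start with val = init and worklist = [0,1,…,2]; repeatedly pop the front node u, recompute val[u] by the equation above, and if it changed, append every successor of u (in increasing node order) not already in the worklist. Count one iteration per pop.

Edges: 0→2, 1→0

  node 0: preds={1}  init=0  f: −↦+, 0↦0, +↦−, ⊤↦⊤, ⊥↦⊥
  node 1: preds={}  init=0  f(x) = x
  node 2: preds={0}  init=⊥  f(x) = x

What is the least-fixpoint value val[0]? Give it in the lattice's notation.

0

Trace (3 dequeues):
  [1] u=0 | in 0 | out 0 | ==
  [2] u=1 | in ⊥ | out 0 | ==
  [3] u=2 | in 0 | out 0 | prev ⊥ | push {}

Converged values:
  [0] 0
  [1] 0
  [2] 0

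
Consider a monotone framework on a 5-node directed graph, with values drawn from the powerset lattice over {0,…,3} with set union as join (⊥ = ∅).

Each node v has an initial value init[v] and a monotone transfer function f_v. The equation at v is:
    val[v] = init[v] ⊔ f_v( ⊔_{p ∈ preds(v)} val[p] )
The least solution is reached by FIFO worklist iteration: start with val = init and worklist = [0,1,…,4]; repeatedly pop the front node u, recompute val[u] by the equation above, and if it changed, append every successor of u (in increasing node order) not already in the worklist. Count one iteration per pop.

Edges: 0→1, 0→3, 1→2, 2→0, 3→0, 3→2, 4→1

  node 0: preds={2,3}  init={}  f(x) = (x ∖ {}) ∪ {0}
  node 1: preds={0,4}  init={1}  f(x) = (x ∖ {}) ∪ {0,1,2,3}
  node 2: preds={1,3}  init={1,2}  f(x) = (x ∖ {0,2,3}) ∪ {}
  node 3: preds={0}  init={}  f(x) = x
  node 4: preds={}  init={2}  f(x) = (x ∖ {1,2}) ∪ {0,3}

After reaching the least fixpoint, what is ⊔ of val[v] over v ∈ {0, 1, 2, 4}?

{0,1,2,3}

Trace (8 dequeues):
  [1] u=0 | in {1,2} | out {0,1,2} | prev {} | push {}
  [2] u=1 | in {0,1,2} | out {0,1,2,3} | prev {1} | push {}
  [3] u=2 | in {0,1,2,3} | out {1,2} | ==
  [4] u=3 | in {0,1,2} | out {0,1,2} | prev {} | push {0,2}
  [5] u=4 | in {} | out {0,2,3} | prev {2} | push {1}
  [6] u=0 | in {0,1,2} | out {0,1,2} | ==
  [7] u=2 | in {0,1,2,3} | out {1,2} | ==
  [8] u=1 | in {0,1,2,3} | out {0,1,2,3} | ==

Converged values:
  [0] {0,1,2}
  [1] {0,1,2,3}
  [2] {1,2}
  [3] {0,1,2}
  [4] {0,2,3}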